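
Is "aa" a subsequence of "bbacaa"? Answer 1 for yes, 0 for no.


Check if "aa" is a subsequence of "bbacaa"
Greedy scan:
  Position 0 ('b'): no match needed
  Position 1 ('b'): no match needed
  Position 2 ('a'): matches sub[0] = 'a'
  Position 3 ('c'): no match needed
  Position 4 ('a'): matches sub[1] = 'a'
  Position 5 ('a'): no match needed
All 2 characters matched => is a subsequence

1


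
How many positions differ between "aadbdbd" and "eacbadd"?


Comparing "aadbdbd" and "eacbadd" position by position:
  Position 0: 'a' vs 'e' => DIFFER
  Position 1: 'a' vs 'a' => same
  Position 2: 'd' vs 'c' => DIFFER
  Position 3: 'b' vs 'b' => same
  Position 4: 'd' vs 'a' => DIFFER
  Position 5: 'b' vs 'd' => DIFFER
  Position 6: 'd' vs 'd' => same
Positions that differ: 4

4


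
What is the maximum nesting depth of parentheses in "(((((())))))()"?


Input: "(((((())))))()"
Tracking depth:
  Position 0 '(': depth becomes 1
  Position 1 '(': depth becomes 2
  Position 2 '(': depth becomes 3
  Position 3 '(': depth becomes 4
  Position 4 '(': depth becomes 5
  Position 5 '(': depth becomes 6
  Position 6 ')': depth becomes 5
  Position 7 ')': depth becomes 4
  Position 8 ')': depth becomes 3
  Position 9 ')': depth becomes 2
  Position 10 ')': depth becomes 1
  Position 11 ')': depth becomes 0
  Position 12 '(': depth becomes 1
  Position 13 ')': depth becomes 0
Maximum depth reached: 6

6


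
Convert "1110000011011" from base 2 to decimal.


Input: "1110000011011" in base 2
Positional expansion:
  Digit '1' (value 1) x 2^12 = 4096
  Digit '1' (value 1) x 2^11 = 2048
  Digit '1' (value 1) x 2^10 = 1024
  Digit '0' (value 0) x 2^9 = 0
  Digit '0' (value 0) x 2^8 = 0
  Digit '0' (value 0) x 2^7 = 0
  Digit '0' (value 0) x 2^6 = 0
  Digit '0' (value 0) x 2^5 = 0
  Digit '1' (value 1) x 2^4 = 16
  Digit '1' (value 1) x 2^3 = 8
  Digit '0' (value 0) x 2^2 = 0
  Digit '1' (value 1) x 2^1 = 2
  Digit '1' (value 1) x 2^0 = 1
Sum = 7195

7195


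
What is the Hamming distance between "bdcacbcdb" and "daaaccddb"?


Comparing "bdcacbcdb" and "daaaccddb" position by position:
  Position 0: 'b' vs 'd' => differ
  Position 1: 'd' vs 'a' => differ
  Position 2: 'c' vs 'a' => differ
  Position 3: 'a' vs 'a' => same
  Position 4: 'c' vs 'c' => same
  Position 5: 'b' vs 'c' => differ
  Position 6: 'c' vs 'd' => differ
  Position 7: 'd' vs 'd' => same
  Position 8: 'b' vs 'b' => same
Total differences (Hamming distance): 5

5


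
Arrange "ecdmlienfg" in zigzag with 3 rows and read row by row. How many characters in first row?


Zigzag "ecdmlienfg" into 3 rows:
Placing characters:
  'e' => row 0
  'c' => row 1
  'd' => row 2
  'm' => row 1
  'l' => row 0
  'i' => row 1
  'e' => row 2
  'n' => row 1
  'f' => row 0
  'g' => row 1
Rows:
  Row 0: "elf"
  Row 1: "cming"
  Row 2: "de"
First row length: 3

3


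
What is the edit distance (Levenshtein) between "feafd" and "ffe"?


Computing edit distance: "feafd" -> "ffe"
DP table:
           f    f    e
      0    1    2    3
  f   1    0    1    2
  e   2    1    1    1
  a   3    2    2    2
  f   4    3    2    3
  d   5    4    3    3
Edit distance = dp[5][3] = 3

3


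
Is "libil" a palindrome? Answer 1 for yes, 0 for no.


Input: libil
Reversed: libil
  Compare pos 0 ('l') with pos 4 ('l'): match
  Compare pos 1 ('i') with pos 3 ('i'): match
Result: palindrome

1


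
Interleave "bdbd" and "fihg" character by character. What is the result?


Interleaving "bdbd" and "fihg":
  Position 0: 'b' from first, 'f' from second => "bf"
  Position 1: 'd' from first, 'i' from second => "di"
  Position 2: 'b' from first, 'h' from second => "bh"
  Position 3: 'd' from first, 'g' from second => "dg"
Result: bfdibhdg

bfdibhdg


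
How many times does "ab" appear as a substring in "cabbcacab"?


Searching for "ab" in "cabbcacab"
Scanning each position:
  Position 0: "ca" => no
  Position 1: "ab" => MATCH
  Position 2: "bb" => no
  Position 3: "bc" => no
  Position 4: "ca" => no
  Position 5: "ac" => no
  Position 6: "ca" => no
  Position 7: "ab" => MATCH
Total occurrences: 2

2


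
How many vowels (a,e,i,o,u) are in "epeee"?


Input: epeee
Checking each character:
  'e' at position 0: vowel (running total: 1)
  'p' at position 1: consonant
  'e' at position 2: vowel (running total: 2)
  'e' at position 3: vowel (running total: 3)
  'e' at position 4: vowel (running total: 4)
Total vowels: 4

4


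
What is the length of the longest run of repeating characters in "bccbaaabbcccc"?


Input: "bccbaaabbcccc"
Scanning for longest run:
  Position 1 ('c'): new char, reset run to 1
  Position 2 ('c'): continues run of 'c', length=2
  Position 3 ('b'): new char, reset run to 1
  Position 4 ('a'): new char, reset run to 1
  Position 5 ('a'): continues run of 'a', length=2
  Position 6 ('a'): continues run of 'a', length=3
  Position 7 ('b'): new char, reset run to 1
  Position 8 ('b'): continues run of 'b', length=2
  Position 9 ('c'): new char, reset run to 1
  Position 10 ('c'): continues run of 'c', length=2
  Position 11 ('c'): continues run of 'c', length=3
  Position 12 ('c'): continues run of 'c', length=4
Longest run: 'c' with length 4

4


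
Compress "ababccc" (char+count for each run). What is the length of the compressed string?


Input: ababccc
Runs:
  'a' x 1 => "a1"
  'b' x 1 => "b1"
  'a' x 1 => "a1"
  'b' x 1 => "b1"
  'c' x 3 => "c3"
Compressed: "a1b1a1b1c3"
Compressed length: 10

10


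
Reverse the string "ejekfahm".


Input: ejekfahm
Reading characters right to left:
  Position 7: 'm'
  Position 6: 'h'
  Position 5: 'a'
  Position 4: 'f'
  Position 3: 'k'
  Position 2: 'e'
  Position 1: 'j'
  Position 0: 'e'
Reversed: mhafkeje

mhafkeje


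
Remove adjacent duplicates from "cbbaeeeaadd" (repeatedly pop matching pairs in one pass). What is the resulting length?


Input: cbbaeeeaadd
Stack-based adjacent duplicate removal:
  Read 'c': push. Stack: c
  Read 'b': push. Stack: cb
  Read 'b': matches stack top 'b' => pop. Stack: c
  Read 'a': push. Stack: ca
  Read 'e': push. Stack: cae
  Read 'e': matches stack top 'e' => pop. Stack: ca
  Read 'e': push. Stack: cae
  Read 'a': push. Stack: caea
  Read 'a': matches stack top 'a' => pop. Stack: cae
  Read 'd': push. Stack: caed
  Read 'd': matches stack top 'd' => pop. Stack: cae
Final stack: "cae" (length 3)

3


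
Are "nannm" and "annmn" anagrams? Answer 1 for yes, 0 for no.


Strings: "nannm", "annmn"
Sorted first:  amnnn
Sorted second: amnnn
Sorted forms match => anagrams

1


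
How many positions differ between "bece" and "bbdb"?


Comparing "bece" and "bbdb" position by position:
  Position 0: 'b' vs 'b' => same
  Position 1: 'e' vs 'b' => DIFFER
  Position 2: 'c' vs 'd' => DIFFER
  Position 3: 'e' vs 'b' => DIFFER
Positions that differ: 3

3


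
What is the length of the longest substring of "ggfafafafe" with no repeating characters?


Input: "ggfafafafe"
Sliding window (track last position of each char):
  Position 0 ('g'): window [0,0] length 1 -- new best
  Position 1 ('g'): repeat (last at 0), move window start to 1
  Position 1 ('g'): window [1,1] length 1
  Position 2 ('f'): window [1,2] length 2 -- new best
  Position 3 ('a'): window [1,3] length 3 -- new best
  Position 4 ('f'): repeat (last at 2), move window start to 3
  Position 4 ('f'): window [3,4] length 2
  Position 5 ('a'): repeat (last at 3), move window start to 4
  Position 5 ('a'): window [4,5] length 2
  Position 6 ('f'): repeat (last at 4), move window start to 5
  Position 6 ('f'): window [5,6] length 2
  Position 7 ('a'): repeat (last at 5), move window start to 6
  Position 7 ('a'): window [6,7] length 2
  Position 8 ('f'): repeat (last at 6), move window start to 7
  Position 8 ('f'): window [7,8] length 2
  Position 9 ('e'): window [7,9] length 3
Longest substring with no repeats: "gfa" with length 3

3


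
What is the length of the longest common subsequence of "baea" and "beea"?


LCS of "baea" and "beea"
DP table:
           b    e    e    a
      0    0    0    0    0
  b   0    1    1    1    1
  a   0    1    1    1    2
  e   0    1    2    2    2
  a   0    1    2    2    3
LCS length = dp[4][4] = 3

3


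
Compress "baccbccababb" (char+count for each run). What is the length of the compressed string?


Input: baccbccababb
Runs:
  'b' x 1 => "b1"
  'a' x 1 => "a1"
  'c' x 2 => "c2"
  'b' x 1 => "b1"
  'c' x 2 => "c2"
  'a' x 1 => "a1"
  'b' x 1 => "b1"
  'a' x 1 => "a1"
  'b' x 2 => "b2"
Compressed: "b1a1c2b1c2a1b1a1b2"
Compressed length: 18

18


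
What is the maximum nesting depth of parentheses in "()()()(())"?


Input: "()()()(())"
Tracking depth:
  Position 0 '(': depth becomes 1
  Position 1 ')': depth becomes 0
  Position 2 '(': depth becomes 1
  Position 3 ')': depth becomes 0
  Position 4 '(': depth becomes 1
  Position 5 ')': depth becomes 0
  Position 6 '(': depth becomes 1
  Position 7 '(': depth becomes 2
  Position 8 ')': depth becomes 1
  Position 9 ')': depth becomes 0
Maximum depth reached: 2

2


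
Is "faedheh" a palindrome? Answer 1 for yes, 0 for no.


Input: faedheh
Reversed: hehdeaf
  Compare pos 0 ('f') with pos 6 ('h'): MISMATCH
  Compare pos 1 ('a') with pos 5 ('e'): MISMATCH
  Compare pos 2 ('e') with pos 4 ('h'): MISMATCH
Result: not a palindrome

0


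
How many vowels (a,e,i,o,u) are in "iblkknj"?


Input: iblkknj
Checking each character:
  'i' at position 0: vowel (running total: 1)
  'b' at position 1: consonant
  'l' at position 2: consonant
  'k' at position 3: consonant
  'k' at position 4: consonant
  'n' at position 5: consonant
  'j' at position 6: consonant
Total vowels: 1

1


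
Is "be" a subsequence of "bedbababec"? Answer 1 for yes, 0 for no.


Check if "be" is a subsequence of "bedbababec"
Greedy scan:
  Position 0 ('b'): matches sub[0] = 'b'
  Position 1 ('e'): matches sub[1] = 'e'
  Position 2 ('d'): no match needed
  Position 3 ('b'): no match needed
  Position 4 ('a'): no match needed
  Position 5 ('b'): no match needed
  Position 6 ('a'): no match needed
  Position 7 ('b'): no match needed
  Position 8 ('e'): no match needed
  Position 9 ('c'): no match needed
All 2 characters matched => is a subsequence

1


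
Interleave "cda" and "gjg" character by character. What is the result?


Interleaving "cda" and "gjg":
  Position 0: 'c' from first, 'g' from second => "cg"
  Position 1: 'd' from first, 'j' from second => "dj"
  Position 2: 'a' from first, 'g' from second => "ag"
Result: cgdjag

cgdjag


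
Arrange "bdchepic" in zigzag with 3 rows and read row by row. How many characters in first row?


Zigzag "bdchepic" into 3 rows:
Placing characters:
  'b' => row 0
  'd' => row 1
  'c' => row 2
  'h' => row 1
  'e' => row 0
  'p' => row 1
  'i' => row 2
  'c' => row 1
Rows:
  Row 0: "be"
  Row 1: "dhpc"
  Row 2: "ci"
First row length: 2

2


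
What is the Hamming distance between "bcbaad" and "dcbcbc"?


Comparing "bcbaad" and "dcbcbc" position by position:
  Position 0: 'b' vs 'd' => differ
  Position 1: 'c' vs 'c' => same
  Position 2: 'b' vs 'b' => same
  Position 3: 'a' vs 'c' => differ
  Position 4: 'a' vs 'b' => differ
  Position 5: 'd' vs 'c' => differ
Total differences (Hamming distance): 4

4


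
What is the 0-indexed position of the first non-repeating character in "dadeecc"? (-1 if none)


Input: dadeecc
Character frequencies:
  'a': 1
  'c': 2
  'd': 2
  'e': 2
Scanning left to right for freq == 1:
  Position 0 ('d'): freq=2, skip
  Position 1 ('a'): unique! => answer = 1

1


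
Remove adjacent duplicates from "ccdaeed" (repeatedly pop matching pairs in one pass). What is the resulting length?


Input: ccdaeed
Stack-based adjacent duplicate removal:
  Read 'c': push. Stack: c
  Read 'c': matches stack top 'c' => pop. Stack: (empty)
  Read 'd': push. Stack: d
  Read 'a': push. Stack: da
  Read 'e': push. Stack: dae
  Read 'e': matches stack top 'e' => pop. Stack: da
  Read 'd': push. Stack: dad
Final stack: "dad" (length 3)

3


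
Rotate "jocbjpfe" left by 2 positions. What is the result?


Input: "jocbjpfe", rotate left by 2
First 2 characters: "jo"
Remaining characters: "cbjpfe"
Concatenate remaining + first: "cbjpfe" + "jo" = "cbjpfejo"

cbjpfejo


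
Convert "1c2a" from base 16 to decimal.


Input: "1c2a" in base 16
Positional expansion:
  Digit '1' (value 1) x 16^3 = 4096
  Digit 'c' (value 12) x 16^2 = 3072
  Digit '2' (value 2) x 16^1 = 32
  Digit 'a' (value 10) x 16^0 = 10
Sum = 7210

7210


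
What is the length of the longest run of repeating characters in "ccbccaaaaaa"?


Input: "ccbccaaaaaa"
Scanning for longest run:
  Position 1 ('c'): continues run of 'c', length=2
  Position 2 ('b'): new char, reset run to 1
  Position 3 ('c'): new char, reset run to 1
  Position 4 ('c'): continues run of 'c', length=2
  Position 5 ('a'): new char, reset run to 1
  Position 6 ('a'): continues run of 'a', length=2
  Position 7 ('a'): continues run of 'a', length=3
  Position 8 ('a'): continues run of 'a', length=4
  Position 9 ('a'): continues run of 'a', length=5
  Position 10 ('a'): continues run of 'a', length=6
Longest run: 'a' with length 6

6


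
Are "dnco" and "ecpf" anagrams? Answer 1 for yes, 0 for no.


Strings: "dnco", "ecpf"
Sorted first:  cdno
Sorted second: cefp
Differ at position 1: 'd' vs 'e' => not anagrams

0


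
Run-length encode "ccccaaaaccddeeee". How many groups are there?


Input: ccccaaaaccddeeee
Scanning for consecutive runs:
  Group 1: 'c' x 4 (positions 0-3)
  Group 2: 'a' x 4 (positions 4-7)
  Group 3: 'c' x 2 (positions 8-9)
  Group 4: 'd' x 2 (positions 10-11)
  Group 5: 'e' x 4 (positions 12-15)
Total groups: 5

5


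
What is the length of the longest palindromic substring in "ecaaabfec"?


Input: "ecaaabfec"
Checking substrings for palindromes:
  [2:5] "aaa" (len 3) => palindrome
  [2:4] "aa" (len 2) => palindrome
  [3:5] "aa" (len 2) => palindrome
Longest palindromic substring: "aaa" with length 3

3


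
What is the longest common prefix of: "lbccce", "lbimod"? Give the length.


Words: lbccce, lbimod
  Position 0: all 'l' => match
  Position 1: all 'b' => match
  Position 2: ('c', 'i') => mismatch, stop
LCP = "lb" (length 2)

2


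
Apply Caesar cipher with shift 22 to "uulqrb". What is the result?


Caesar cipher: shift "uulqrb" by 22
  'u' (pos 20) + 22 = pos 16 = 'q'
  'u' (pos 20) + 22 = pos 16 = 'q'
  'l' (pos 11) + 22 = pos 7 = 'h'
  'q' (pos 16) + 22 = pos 12 = 'm'
  'r' (pos 17) + 22 = pos 13 = 'n'
  'b' (pos 1) + 22 = pos 23 = 'x'
Result: qqhmnx

qqhmnx


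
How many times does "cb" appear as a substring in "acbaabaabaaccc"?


Searching for "cb" in "acbaabaabaaccc"
Scanning each position:
  Position 0: "ac" => no
  Position 1: "cb" => MATCH
  Position 2: "ba" => no
  Position 3: "aa" => no
  Position 4: "ab" => no
  Position 5: "ba" => no
  Position 6: "aa" => no
  Position 7: "ab" => no
  Position 8: "ba" => no
  Position 9: "aa" => no
  Position 10: "ac" => no
  Position 11: "cc" => no
  Position 12: "cc" => no
Total occurrences: 1

1


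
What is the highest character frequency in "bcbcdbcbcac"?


Input: bcbcdbcbcac
Character counts:
  'a': 1
  'b': 4
  'c': 5
  'd': 1
Maximum frequency: 5

5


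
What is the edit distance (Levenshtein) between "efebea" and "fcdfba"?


Computing edit distance: "efebea" -> "fcdfba"
DP table:
           f    c    d    f    b    a
      0    1    2    3    4    5    6
  e   1    1    2    3    4    5    6
  f   2    1    2    3    3    4    5
  e   3    2    2    3    4    4    5
  b   4    3    3    3    4    4    5
  e   5    4    4    4    4    5    5
  a   6    5    5    5    5    5    5
Edit distance = dp[6][6] = 5

5


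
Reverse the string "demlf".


Input: demlf
Reading characters right to left:
  Position 4: 'f'
  Position 3: 'l'
  Position 2: 'm'
  Position 1: 'e'
  Position 0: 'd'
Reversed: flmed

flmed


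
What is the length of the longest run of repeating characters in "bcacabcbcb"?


Input: "bcacabcbcb"
Scanning for longest run:
  Position 1 ('c'): new char, reset run to 1
  Position 2 ('a'): new char, reset run to 1
  Position 3 ('c'): new char, reset run to 1
  Position 4 ('a'): new char, reset run to 1
  Position 5 ('b'): new char, reset run to 1
  Position 6 ('c'): new char, reset run to 1
  Position 7 ('b'): new char, reset run to 1
  Position 8 ('c'): new char, reset run to 1
  Position 9 ('b'): new char, reset run to 1
Longest run: 'b' with length 1

1


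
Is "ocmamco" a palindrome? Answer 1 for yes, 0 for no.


Input: ocmamco
Reversed: ocmamco
  Compare pos 0 ('o') with pos 6 ('o'): match
  Compare pos 1 ('c') with pos 5 ('c'): match
  Compare pos 2 ('m') with pos 4 ('m'): match
Result: palindrome

1


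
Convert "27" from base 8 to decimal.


Input: "27" in base 8
Positional expansion:
  Digit '2' (value 2) x 8^1 = 16
  Digit '7' (value 7) x 8^0 = 7
Sum = 23

23


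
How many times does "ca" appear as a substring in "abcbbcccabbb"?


Searching for "ca" in "abcbbcccabbb"
Scanning each position:
  Position 0: "ab" => no
  Position 1: "bc" => no
  Position 2: "cb" => no
  Position 3: "bb" => no
  Position 4: "bc" => no
  Position 5: "cc" => no
  Position 6: "cc" => no
  Position 7: "ca" => MATCH
  Position 8: "ab" => no
  Position 9: "bb" => no
  Position 10: "bb" => no
Total occurrences: 1

1


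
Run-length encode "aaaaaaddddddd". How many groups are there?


Input: aaaaaaddddddd
Scanning for consecutive runs:
  Group 1: 'a' x 6 (positions 0-5)
  Group 2: 'd' x 7 (positions 6-12)
Total groups: 2

2


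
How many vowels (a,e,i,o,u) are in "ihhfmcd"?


Input: ihhfmcd
Checking each character:
  'i' at position 0: vowel (running total: 1)
  'h' at position 1: consonant
  'h' at position 2: consonant
  'f' at position 3: consonant
  'm' at position 4: consonant
  'c' at position 5: consonant
  'd' at position 6: consonant
Total vowels: 1

1


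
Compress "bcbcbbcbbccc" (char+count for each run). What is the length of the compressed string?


Input: bcbcbbcbbccc
Runs:
  'b' x 1 => "b1"
  'c' x 1 => "c1"
  'b' x 1 => "b1"
  'c' x 1 => "c1"
  'b' x 2 => "b2"
  'c' x 1 => "c1"
  'b' x 2 => "b2"
  'c' x 3 => "c3"
Compressed: "b1c1b1c1b2c1b2c3"
Compressed length: 16

16


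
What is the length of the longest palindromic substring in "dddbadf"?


Input: "dddbadf"
Checking substrings for palindromes:
  [0:3] "ddd" (len 3) => palindrome
  [0:2] "dd" (len 2) => palindrome
  [1:3] "dd" (len 2) => palindrome
Longest palindromic substring: "ddd" with length 3

3


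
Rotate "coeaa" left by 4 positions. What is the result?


Input: "coeaa", rotate left by 4
First 4 characters: "coea"
Remaining characters: "a"
Concatenate remaining + first: "a" + "coea" = "acoea"

acoea


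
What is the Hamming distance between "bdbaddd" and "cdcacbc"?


Comparing "bdbaddd" and "cdcacbc" position by position:
  Position 0: 'b' vs 'c' => differ
  Position 1: 'd' vs 'd' => same
  Position 2: 'b' vs 'c' => differ
  Position 3: 'a' vs 'a' => same
  Position 4: 'd' vs 'c' => differ
  Position 5: 'd' vs 'b' => differ
  Position 6: 'd' vs 'c' => differ
Total differences (Hamming distance): 5

5


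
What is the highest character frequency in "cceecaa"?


Input: cceecaa
Character counts:
  'a': 2
  'c': 3
  'e': 2
Maximum frequency: 3

3


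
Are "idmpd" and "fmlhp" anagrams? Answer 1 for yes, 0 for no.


Strings: "idmpd", "fmlhp"
Sorted first:  ddimp
Sorted second: fhlmp
Differ at position 0: 'd' vs 'f' => not anagrams

0


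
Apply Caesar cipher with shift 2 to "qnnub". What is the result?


Caesar cipher: shift "qnnub" by 2
  'q' (pos 16) + 2 = pos 18 = 's'
  'n' (pos 13) + 2 = pos 15 = 'p'
  'n' (pos 13) + 2 = pos 15 = 'p'
  'u' (pos 20) + 2 = pos 22 = 'w'
  'b' (pos 1) + 2 = pos 3 = 'd'
Result: sppwd

sppwd


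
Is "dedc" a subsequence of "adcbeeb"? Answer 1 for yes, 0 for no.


Check if "dedc" is a subsequence of "adcbeeb"
Greedy scan:
  Position 0 ('a'): no match needed
  Position 1 ('d'): matches sub[0] = 'd'
  Position 2 ('c'): no match needed
  Position 3 ('b'): no match needed
  Position 4 ('e'): matches sub[1] = 'e'
  Position 5 ('e'): no match needed
  Position 6 ('b'): no match needed
Only matched 2/4 characters => not a subsequence

0


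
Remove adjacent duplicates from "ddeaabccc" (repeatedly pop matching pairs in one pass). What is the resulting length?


Input: ddeaabccc
Stack-based adjacent duplicate removal:
  Read 'd': push. Stack: d
  Read 'd': matches stack top 'd' => pop. Stack: (empty)
  Read 'e': push. Stack: e
  Read 'a': push. Stack: ea
  Read 'a': matches stack top 'a' => pop. Stack: e
  Read 'b': push. Stack: eb
  Read 'c': push. Stack: ebc
  Read 'c': matches stack top 'c' => pop. Stack: eb
  Read 'c': push. Stack: ebc
Final stack: "ebc" (length 3)

3


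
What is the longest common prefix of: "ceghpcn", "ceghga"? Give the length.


Words: ceghpcn, ceghga
  Position 0: all 'c' => match
  Position 1: all 'e' => match
  Position 2: all 'g' => match
  Position 3: all 'h' => match
  Position 4: ('p', 'g') => mismatch, stop
LCP = "cegh" (length 4)

4


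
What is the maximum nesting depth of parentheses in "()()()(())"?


Input: "()()()(())"
Tracking depth:
  Position 0 '(': depth becomes 1
  Position 1 ')': depth becomes 0
  Position 2 '(': depth becomes 1
  Position 3 ')': depth becomes 0
  Position 4 '(': depth becomes 1
  Position 5 ')': depth becomes 0
  Position 6 '(': depth becomes 1
  Position 7 '(': depth becomes 2
  Position 8 ')': depth becomes 1
  Position 9 ')': depth becomes 0
Maximum depth reached: 2

2


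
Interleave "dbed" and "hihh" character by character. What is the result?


Interleaving "dbed" and "hihh":
  Position 0: 'd' from first, 'h' from second => "dh"
  Position 1: 'b' from first, 'i' from second => "bi"
  Position 2: 'e' from first, 'h' from second => "eh"
  Position 3: 'd' from first, 'h' from second => "dh"
Result: dhbiehdh

dhbiehdh


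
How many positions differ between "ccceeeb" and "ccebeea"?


Comparing "ccceeeb" and "ccebeea" position by position:
  Position 0: 'c' vs 'c' => same
  Position 1: 'c' vs 'c' => same
  Position 2: 'c' vs 'e' => DIFFER
  Position 3: 'e' vs 'b' => DIFFER
  Position 4: 'e' vs 'e' => same
  Position 5: 'e' vs 'e' => same
  Position 6: 'b' vs 'a' => DIFFER
Positions that differ: 3

3


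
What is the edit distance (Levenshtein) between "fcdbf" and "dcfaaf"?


Computing edit distance: "fcdbf" -> "dcfaaf"
DP table:
           d    c    f    a    a    f
      0    1    2    3    4    5    6
  f   1    1    2    2    3    4    5
  c   2    2    1    2    3    4    5
  d   3    2    2    2    3    4    5
  b   4    3    3    3    3    4    5
  f   5    4    4    3    4    4    4
Edit distance = dp[5][6] = 4

4


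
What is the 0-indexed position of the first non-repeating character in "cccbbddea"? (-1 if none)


Input: cccbbddea
Character frequencies:
  'a': 1
  'b': 2
  'c': 3
  'd': 2
  'e': 1
Scanning left to right for freq == 1:
  Position 0 ('c'): freq=3, skip
  Position 1 ('c'): freq=3, skip
  Position 2 ('c'): freq=3, skip
  Position 3 ('b'): freq=2, skip
  Position 4 ('b'): freq=2, skip
  Position 5 ('d'): freq=2, skip
  Position 6 ('d'): freq=2, skip
  Position 7 ('e'): unique! => answer = 7

7


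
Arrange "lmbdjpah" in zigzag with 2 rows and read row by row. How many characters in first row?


Zigzag "lmbdjpah" into 2 rows:
Placing characters:
  'l' => row 0
  'm' => row 1
  'b' => row 0
  'd' => row 1
  'j' => row 0
  'p' => row 1
  'a' => row 0
  'h' => row 1
Rows:
  Row 0: "lbja"
  Row 1: "mdph"
First row length: 4

4


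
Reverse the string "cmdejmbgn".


Input: cmdejmbgn
Reading characters right to left:
  Position 8: 'n'
  Position 7: 'g'
  Position 6: 'b'
  Position 5: 'm'
  Position 4: 'j'
  Position 3: 'e'
  Position 2: 'd'
  Position 1: 'm'
  Position 0: 'c'
Reversed: ngbmjedmc

ngbmjedmc


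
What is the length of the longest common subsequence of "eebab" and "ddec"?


LCS of "eebab" and "ddec"
DP table:
           d    d    e    c
      0    0    0    0    0
  e   0    0    0    1    1
  e   0    0    0    1    1
  b   0    0    0    1    1
  a   0    0    0    1    1
  b   0    0    0    1    1
LCS length = dp[5][4] = 1

1


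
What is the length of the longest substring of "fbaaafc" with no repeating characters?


Input: "fbaaafc"
Sliding window (track last position of each char):
  Position 0 ('f'): window [0,0] length 1 -- new best
  Position 1 ('b'): window [0,1] length 2 -- new best
  Position 2 ('a'): window [0,2] length 3 -- new best
  Position 3 ('a'): repeat (last at 2), move window start to 3
  Position 3 ('a'): window [3,3] length 1
  Position 4 ('a'): repeat (last at 3), move window start to 4
  Position 4 ('a'): window [4,4] length 1
  Position 5 ('f'): window [4,5] length 2
  Position 6 ('c'): window [4,6] length 3
Longest substring with no repeats: "fba" with length 3

3


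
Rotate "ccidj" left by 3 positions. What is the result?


Input: "ccidj", rotate left by 3
First 3 characters: "cci"
Remaining characters: "dj"
Concatenate remaining + first: "dj" + "cci" = "djcci"

djcci


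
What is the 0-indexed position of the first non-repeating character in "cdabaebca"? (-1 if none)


Input: cdabaebca
Character frequencies:
  'a': 3
  'b': 2
  'c': 2
  'd': 1
  'e': 1
Scanning left to right for freq == 1:
  Position 0 ('c'): freq=2, skip
  Position 1 ('d'): unique! => answer = 1

1


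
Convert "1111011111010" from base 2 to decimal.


Input: "1111011111010" in base 2
Positional expansion:
  Digit '1' (value 1) x 2^12 = 4096
  Digit '1' (value 1) x 2^11 = 2048
  Digit '1' (value 1) x 2^10 = 1024
  Digit '1' (value 1) x 2^9 = 512
  Digit '0' (value 0) x 2^8 = 0
  Digit '1' (value 1) x 2^7 = 128
  Digit '1' (value 1) x 2^6 = 64
  Digit '1' (value 1) x 2^5 = 32
  Digit '1' (value 1) x 2^4 = 16
  Digit '1' (value 1) x 2^3 = 8
  Digit '0' (value 0) x 2^2 = 0
  Digit '1' (value 1) x 2^1 = 2
  Digit '0' (value 0) x 2^0 = 0
Sum = 7930

7930


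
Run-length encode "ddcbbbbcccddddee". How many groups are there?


Input: ddcbbbbcccddddee
Scanning for consecutive runs:
  Group 1: 'd' x 2 (positions 0-1)
  Group 2: 'c' x 1 (positions 2-2)
  Group 3: 'b' x 4 (positions 3-6)
  Group 4: 'c' x 3 (positions 7-9)
  Group 5: 'd' x 4 (positions 10-13)
  Group 6: 'e' x 2 (positions 14-15)
Total groups: 6

6


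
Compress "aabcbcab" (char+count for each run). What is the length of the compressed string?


Input: aabcbcab
Runs:
  'a' x 2 => "a2"
  'b' x 1 => "b1"
  'c' x 1 => "c1"
  'b' x 1 => "b1"
  'c' x 1 => "c1"
  'a' x 1 => "a1"
  'b' x 1 => "b1"
Compressed: "a2b1c1b1c1a1b1"
Compressed length: 14

14


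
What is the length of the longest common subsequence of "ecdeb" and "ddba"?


LCS of "ecdeb" and "ddba"
DP table:
           d    d    b    a
      0    0    0    0    0
  e   0    0    0    0    0
  c   0    0    0    0    0
  d   0    1    1    1    1
  e   0    1    1    1    1
  b   0    1    1    2    2
LCS length = dp[5][4] = 2

2


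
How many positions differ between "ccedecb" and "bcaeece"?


Comparing "ccedecb" and "bcaeece" position by position:
  Position 0: 'c' vs 'b' => DIFFER
  Position 1: 'c' vs 'c' => same
  Position 2: 'e' vs 'a' => DIFFER
  Position 3: 'd' vs 'e' => DIFFER
  Position 4: 'e' vs 'e' => same
  Position 5: 'c' vs 'c' => same
  Position 6: 'b' vs 'e' => DIFFER
Positions that differ: 4

4


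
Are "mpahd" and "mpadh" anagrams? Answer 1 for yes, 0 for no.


Strings: "mpahd", "mpadh"
Sorted first:  adhmp
Sorted second: adhmp
Sorted forms match => anagrams

1


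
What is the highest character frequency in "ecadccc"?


Input: ecadccc
Character counts:
  'a': 1
  'c': 4
  'd': 1
  'e': 1
Maximum frequency: 4

4


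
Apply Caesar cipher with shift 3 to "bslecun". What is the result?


Caesar cipher: shift "bslecun" by 3
  'b' (pos 1) + 3 = pos 4 = 'e'
  's' (pos 18) + 3 = pos 21 = 'v'
  'l' (pos 11) + 3 = pos 14 = 'o'
  'e' (pos 4) + 3 = pos 7 = 'h'
  'c' (pos 2) + 3 = pos 5 = 'f'
  'u' (pos 20) + 3 = pos 23 = 'x'
  'n' (pos 13) + 3 = pos 16 = 'q'
Result: evohfxq

evohfxq


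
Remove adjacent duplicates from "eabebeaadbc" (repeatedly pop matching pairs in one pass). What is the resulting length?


Input: eabebeaadbc
Stack-based adjacent duplicate removal:
  Read 'e': push. Stack: e
  Read 'a': push. Stack: ea
  Read 'b': push. Stack: eab
  Read 'e': push. Stack: eabe
  Read 'b': push. Stack: eabeb
  Read 'e': push. Stack: eabebe
  Read 'a': push. Stack: eabebea
  Read 'a': matches stack top 'a' => pop. Stack: eabebe
  Read 'd': push. Stack: eabebed
  Read 'b': push. Stack: eabebedb
  Read 'c': push. Stack: eabebedbc
Final stack: "eabebedbc" (length 9)

9


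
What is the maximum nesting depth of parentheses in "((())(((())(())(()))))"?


Input: "((())(((())(())(()))))"
Tracking depth:
  Position 0 '(': depth becomes 1
  Position 1 '(': depth becomes 2
  Position 2 '(': depth becomes 3
  Position 3 ')': depth becomes 2
  Position 4 ')': depth becomes 1
  Position 5 '(': depth becomes 2
  Position 6 '(': depth becomes 3
  Position 7 '(': depth becomes 4
  Position 8 '(': depth becomes 5
  Position 9 ')': depth becomes 4
  Position 10 ')': depth becomes 3
  Position 11 '(': depth becomes 4
  Position 12 '(': depth becomes 5
  Position 13 ')': depth becomes 4
  Position 14 ')': depth becomes 3
  Position 15 '(': depth becomes 4
  Position 16 '(': depth becomes 5
  Position 17 ')': depth becomes 4
  Position 18 ')': depth becomes 3
  Position 19 ')': depth becomes 2
  Position 20 ')': depth becomes 1
  Position 21 ')': depth becomes 0
Maximum depth reached: 5

5


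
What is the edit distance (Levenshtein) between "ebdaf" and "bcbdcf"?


Computing edit distance: "ebdaf" -> "bcbdcf"
DP table:
           b    c    b    d    c    f
      0    1    2    3    4    5    6
  e   1    1    2    3    4    5    6
  b   2    1    2    2    3    4    5
  d   3    2    2    3    2    3    4
  a   4    3    3    3    3    3    4
  f   5    4    4    4    4    4    3
Edit distance = dp[5][6] = 3

3


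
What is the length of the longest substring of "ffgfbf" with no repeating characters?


Input: "ffgfbf"
Sliding window (track last position of each char):
  Position 0 ('f'): window [0,0] length 1 -- new best
  Position 1 ('f'): repeat (last at 0), move window start to 1
  Position 1 ('f'): window [1,1] length 1
  Position 2 ('g'): window [1,2] length 2 -- new best
  Position 3 ('f'): repeat (last at 1), move window start to 2
  Position 3 ('f'): window [2,3] length 2
  Position 4 ('b'): window [2,4] length 3 -- new best
  Position 5 ('f'): repeat (last at 3), move window start to 4
  Position 5 ('f'): window [4,5] length 2
Longest substring with no repeats: "gfb" with length 3

3


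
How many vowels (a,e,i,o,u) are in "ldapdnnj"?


Input: ldapdnnj
Checking each character:
  'l' at position 0: consonant
  'd' at position 1: consonant
  'a' at position 2: vowel (running total: 1)
  'p' at position 3: consonant
  'd' at position 4: consonant
  'n' at position 5: consonant
  'n' at position 6: consonant
  'j' at position 7: consonant
Total vowels: 1

1


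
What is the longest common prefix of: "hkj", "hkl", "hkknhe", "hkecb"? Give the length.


Words: hkj, hkl, hkknhe, hkecb
  Position 0: all 'h' => match
  Position 1: all 'k' => match
  Position 2: ('j', 'l', 'k', 'e') => mismatch, stop
LCP = "hk" (length 2)

2


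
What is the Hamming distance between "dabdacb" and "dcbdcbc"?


Comparing "dabdacb" and "dcbdcbc" position by position:
  Position 0: 'd' vs 'd' => same
  Position 1: 'a' vs 'c' => differ
  Position 2: 'b' vs 'b' => same
  Position 3: 'd' vs 'd' => same
  Position 4: 'a' vs 'c' => differ
  Position 5: 'c' vs 'b' => differ
  Position 6: 'b' vs 'c' => differ
Total differences (Hamming distance): 4

4


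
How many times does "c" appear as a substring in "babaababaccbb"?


Searching for "c" in "babaababaccbb"
Scanning each position:
  Position 0: "b" => no
  Position 1: "a" => no
  Position 2: "b" => no
  Position 3: "a" => no
  Position 4: "a" => no
  Position 5: "b" => no
  Position 6: "a" => no
  Position 7: "b" => no
  Position 8: "a" => no
  Position 9: "c" => MATCH
  Position 10: "c" => MATCH
  Position 11: "b" => no
  Position 12: "b" => no
Total occurrences: 2

2


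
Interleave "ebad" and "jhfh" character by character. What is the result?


Interleaving "ebad" and "jhfh":
  Position 0: 'e' from first, 'j' from second => "ej"
  Position 1: 'b' from first, 'h' from second => "bh"
  Position 2: 'a' from first, 'f' from second => "af"
  Position 3: 'd' from first, 'h' from second => "dh"
Result: ejbhafdh

ejbhafdh


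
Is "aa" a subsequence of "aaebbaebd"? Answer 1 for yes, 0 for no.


Check if "aa" is a subsequence of "aaebbaebd"
Greedy scan:
  Position 0 ('a'): matches sub[0] = 'a'
  Position 1 ('a'): matches sub[1] = 'a'
  Position 2 ('e'): no match needed
  Position 3 ('b'): no match needed
  Position 4 ('b'): no match needed
  Position 5 ('a'): no match needed
  Position 6 ('e'): no match needed
  Position 7 ('b'): no match needed
  Position 8 ('d'): no match needed
All 2 characters matched => is a subsequence

1


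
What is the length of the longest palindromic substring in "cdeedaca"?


Input: "cdeedaca"
Checking substrings for palindromes:
  [1:5] "deed" (len 4) => palindrome
  [5:8] "aca" (len 3) => palindrome
  [2:4] "ee" (len 2) => palindrome
Longest palindromic substring: "deed" with length 4

4


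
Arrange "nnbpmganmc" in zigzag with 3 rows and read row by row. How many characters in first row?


Zigzag "nnbpmganmc" into 3 rows:
Placing characters:
  'n' => row 0
  'n' => row 1
  'b' => row 2
  'p' => row 1
  'm' => row 0
  'g' => row 1
  'a' => row 2
  'n' => row 1
  'm' => row 0
  'c' => row 1
Rows:
  Row 0: "nmm"
  Row 1: "npgnc"
  Row 2: "ba"
First row length: 3

3


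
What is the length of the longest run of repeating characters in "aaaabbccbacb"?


Input: "aaaabbccbacb"
Scanning for longest run:
  Position 1 ('a'): continues run of 'a', length=2
  Position 2 ('a'): continues run of 'a', length=3
  Position 3 ('a'): continues run of 'a', length=4
  Position 4 ('b'): new char, reset run to 1
  Position 5 ('b'): continues run of 'b', length=2
  Position 6 ('c'): new char, reset run to 1
  Position 7 ('c'): continues run of 'c', length=2
  Position 8 ('b'): new char, reset run to 1
  Position 9 ('a'): new char, reset run to 1
  Position 10 ('c'): new char, reset run to 1
  Position 11 ('b'): new char, reset run to 1
Longest run: 'a' with length 4

4


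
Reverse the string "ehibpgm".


Input: ehibpgm
Reading characters right to left:
  Position 6: 'm'
  Position 5: 'g'
  Position 4: 'p'
  Position 3: 'b'
  Position 2: 'i'
  Position 1: 'h'
  Position 0: 'e'
Reversed: mgpbihe

mgpbihe


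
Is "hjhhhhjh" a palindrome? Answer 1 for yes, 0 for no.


Input: hjhhhhjh
Reversed: hjhhhhjh
  Compare pos 0 ('h') with pos 7 ('h'): match
  Compare pos 1 ('j') with pos 6 ('j'): match
  Compare pos 2 ('h') with pos 5 ('h'): match
  Compare pos 3 ('h') with pos 4 ('h'): match
Result: palindrome

1


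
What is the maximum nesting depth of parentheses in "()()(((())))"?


Input: "()()(((())))"
Tracking depth:
  Position 0 '(': depth becomes 1
  Position 1 ')': depth becomes 0
  Position 2 '(': depth becomes 1
  Position 3 ')': depth becomes 0
  Position 4 '(': depth becomes 1
  Position 5 '(': depth becomes 2
  Position 6 '(': depth becomes 3
  Position 7 '(': depth becomes 4
  Position 8 ')': depth becomes 3
  Position 9 ')': depth becomes 2
  Position 10 ')': depth becomes 1
  Position 11 ')': depth becomes 0
Maximum depth reached: 4

4


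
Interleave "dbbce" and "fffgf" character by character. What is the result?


Interleaving "dbbce" and "fffgf":
  Position 0: 'd' from first, 'f' from second => "df"
  Position 1: 'b' from first, 'f' from second => "bf"
  Position 2: 'b' from first, 'f' from second => "bf"
  Position 3: 'c' from first, 'g' from second => "cg"
  Position 4: 'e' from first, 'f' from second => "ef"
Result: dfbfbfcgef

dfbfbfcgef


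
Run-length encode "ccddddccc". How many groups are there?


Input: ccddddccc
Scanning for consecutive runs:
  Group 1: 'c' x 2 (positions 0-1)
  Group 2: 'd' x 4 (positions 2-5)
  Group 3: 'c' x 3 (positions 6-8)
Total groups: 3

3


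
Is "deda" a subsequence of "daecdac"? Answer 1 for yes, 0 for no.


Check if "deda" is a subsequence of "daecdac"
Greedy scan:
  Position 0 ('d'): matches sub[0] = 'd'
  Position 1 ('a'): no match needed
  Position 2 ('e'): matches sub[1] = 'e'
  Position 3 ('c'): no match needed
  Position 4 ('d'): matches sub[2] = 'd'
  Position 5 ('a'): matches sub[3] = 'a'
  Position 6 ('c'): no match needed
All 4 characters matched => is a subsequence

1


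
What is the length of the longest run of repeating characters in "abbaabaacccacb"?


Input: "abbaabaacccacb"
Scanning for longest run:
  Position 1 ('b'): new char, reset run to 1
  Position 2 ('b'): continues run of 'b', length=2
  Position 3 ('a'): new char, reset run to 1
  Position 4 ('a'): continues run of 'a', length=2
  Position 5 ('b'): new char, reset run to 1
  Position 6 ('a'): new char, reset run to 1
  Position 7 ('a'): continues run of 'a', length=2
  Position 8 ('c'): new char, reset run to 1
  Position 9 ('c'): continues run of 'c', length=2
  Position 10 ('c'): continues run of 'c', length=3
  Position 11 ('a'): new char, reset run to 1
  Position 12 ('c'): new char, reset run to 1
  Position 13 ('b'): new char, reset run to 1
Longest run: 'c' with length 3

3


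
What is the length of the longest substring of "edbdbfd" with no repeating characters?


Input: "edbdbfd"
Sliding window (track last position of each char):
  Position 0 ('e'): window [0,0] length 1 -- new best
  Position 1 ('d'): window [0,1] length 2 -- new best
  Position 2 ('b'): window [0,2] length 3 -- new best
  Position 3 ('d'): repeat (last at 1), move window start to 2
  Position 3 ('d'): window [2,3] length 2
  Position 4 ('b'): repeat (last at 2), move window start to 3
  Position 4 ('b'): window [3,4] length 2
  Position 5 ('f'): window [3,5] length 3
  Position 6 ('d'): repeat (last at 3), move window start to 4
  Position 6 ('d'): window [4,6] length 3
Longest substring with no repeats: "edb" with length 3

3


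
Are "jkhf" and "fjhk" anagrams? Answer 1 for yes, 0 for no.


Strings: "jkhf", "fjhk"
Sorted first:  fhjk
Sorted second: fhjk
Sorted forms match => anagrams

1


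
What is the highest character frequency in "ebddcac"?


Input: ebddcac
Character counts:
  'a': 1
  'b': 1
  'c': 2
  'd': 2
  'e': 1
Maximum frequency: 2

2


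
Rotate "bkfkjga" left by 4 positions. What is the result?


Input: "bkfkjga", rotate left by 4
First 4 characters: "bkfk"
Remaining characters: "jga"
Concatenate remaining + first: "jga" + "bkfk" = "jgabkfk"

jgabkfk


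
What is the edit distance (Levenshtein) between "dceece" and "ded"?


Computing edit distance: "dceece" -> "ded"
DP table:
           d    e    d
      0    1    2    3
  d   1    0    1    2
  c   2    1    1    2
  e   3    2    1    2
  e   4    3    2    2
  c   5    4    3    3
  e   6    5    4    4
Edit distance = dp[6][3] = 4

4


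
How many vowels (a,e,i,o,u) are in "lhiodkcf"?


Input: lhiodkcf
Checking each character:
  'l' at position 0: consonant
  'h' at position 1: consonant
  'i' at position 2: vowel (running total: 1)
  'o' at position 3: vowel (running total: 2)
  'd' at position 4: consonant
  'k' at position 5: consonant
  'c' at position 6: consonant
  'f' at position 7: consonant
Total vowels: 2

2


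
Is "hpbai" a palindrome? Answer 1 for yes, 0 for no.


Input: hpbai
Reversed: iabph
  Compare pos 0 ('h') with pos 4 ('i'): MISMATCH
  Compare pos 1 ('p') with pos 3 ('a'): MISMATCH
Result: not a palindrome

0


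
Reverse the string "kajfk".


Input: kajfk
Reading characters right to left:
  Position 4: 'k'
  Position 3: 'f'
  Position 2: 'j'
  Position 1: 'a'
  Position 0: 'k'
Reversed: kfjak

kfjak
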